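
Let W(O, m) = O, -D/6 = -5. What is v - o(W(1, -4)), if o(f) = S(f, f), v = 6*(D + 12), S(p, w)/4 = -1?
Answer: 256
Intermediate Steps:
S(p, w) = -4 (S(p, w) = 4*(-1) = -4)
D = 30 (D = -6*(-5) = 30)
v = 252 (v = 6*(30 + 12) = 6*42 = 252)
o(f) = -4
v - o(W(1, -4)) = 252 - 1*(-4) = 252 + 4 = 256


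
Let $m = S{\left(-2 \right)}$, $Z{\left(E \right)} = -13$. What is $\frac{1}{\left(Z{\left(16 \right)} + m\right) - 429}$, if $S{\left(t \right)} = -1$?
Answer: $- \frac{1}{443} \approx -0.0022573$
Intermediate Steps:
$m = -1$
$\frac{1}{\left(Z{\left(16 \right)} + m\right) - 429} = \frac{1}{\left(-13 - 1\right) - 429} = \frac{1}{-14 - 429} = \frac{1}{-443} = - \frac{1}{443}$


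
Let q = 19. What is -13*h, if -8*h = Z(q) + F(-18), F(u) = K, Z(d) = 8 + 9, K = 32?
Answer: 637/8 ≈ 79.625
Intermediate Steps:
Z(d) = 17
F(u) = 32
h = -49/8 (h = -(17 + 32)/8 = -⅛*49 = -49/8 ≈ -6.1250)
-13*h = -13*(-49/8) = 637/8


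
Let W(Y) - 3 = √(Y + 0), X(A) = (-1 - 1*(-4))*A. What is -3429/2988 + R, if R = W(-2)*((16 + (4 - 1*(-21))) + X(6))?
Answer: 58383/332 + 59*I*√2 ≈ 175.85 + 83.439*I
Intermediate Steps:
X(A) = 3*A (X(A) = (-1 + 4)*A = 3*A)
W(Y) = 3 + √Y (W(Y) = 3 + √(Y + 0) = 3 + √Y)
R = 177 + 59*I*√2 (R = (3 + √(-2))*((16 + (4 - 1*(-21))) + 3*6) = (3 + I*√2)*((16 + (4 + 21)) + 18) = (3 + I*√2)*((16 + 25) + 18) = (3 + I*√2)*(41 + 18) = (3 + I*√2)*59 = 177 + 59*I*√2 ≈ 177.0 + 83.439*I)
-3429/2988 + R = -3429/2988 + (177 + 59*I*√2) = -3429*1/2988 + (177 + 59*I*√2) = -381/332 + (177 + 59*I*√2) = 58383/332 + 59*I*√2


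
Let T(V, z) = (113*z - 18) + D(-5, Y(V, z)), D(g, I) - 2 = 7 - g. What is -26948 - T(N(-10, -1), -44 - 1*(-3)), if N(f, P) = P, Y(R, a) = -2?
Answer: -22311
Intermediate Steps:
D(g, I) = 9 - g (D(g, I) = 2 + (7 - g) = 9 - g)
T(V, z) = -4 + 113*z (T(V, z) = (113*z - 18) + (9 - 1*(-5)) = (-18 + 113*z) + (9 + 5) = (-18 + 113*z) + 14 = -4 + 113*z)
-26948 - T(N(-10, -1), -44 - 1*(-3)) = -26948 - (-4 + 113*(-44 - 1*(-3))) = -26948 - (-4 + 113*(-44 + 3)) = -26948 - (-4 + 113*(-41)) = -26948 - (-4 - 4633) = -26948 - 1*(-4637) = -26948 + 4637 = -22311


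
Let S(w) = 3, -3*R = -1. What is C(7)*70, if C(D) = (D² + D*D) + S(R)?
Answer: 7070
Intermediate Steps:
R = ⅓ (R = -⅓*(-1) = ⅓ ≈ 0.33333)
C(D) = 3 + 2*D² (C(D) = (D² + D*D) + 3 = (D² + D²) + 3 = 2*D² + 3 = 3 + 2*D²)
C(7)*70 = (3 + 2*7²)*70 = (3 + 2*49)*70 = (3 + 98)*70 = 101*70 = 7070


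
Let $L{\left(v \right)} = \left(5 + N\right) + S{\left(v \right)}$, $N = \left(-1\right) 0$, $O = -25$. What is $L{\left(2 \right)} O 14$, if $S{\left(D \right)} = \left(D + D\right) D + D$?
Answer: $-5250$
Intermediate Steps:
$S{\left(D \right)} = D + 2 D^{2}$ ($S{\left(D \right)} = 2 D D + D = 2 D^{2} + D = D + 2 D^{2}$)
$N = 0$
$L{\left(v \right)} = 5 + v \left(1 + 2 v\right)$ ($L{\left(v \right)} = \left(5 + 0\right) + v \left(1 + 2 v\right) = 5 + v \left(1 + 2 v\right)$)
$L{\left(2 \right)} O 14 = \left(5 + 2 \left(1 + 2 \cdot 2\right)\right) \left(-25\right) 14 = \left(5 + 2 \left(1 + 4\right)\right) \left(-25\right) 14 = \left(5 + 2 \cdot 5\right) \left(-25\right) 14 = \left(5 + 10\right) \left(-25\right) 14 = 15 \left(-25\right) 14 = \left(-375\right) 14 = -5250$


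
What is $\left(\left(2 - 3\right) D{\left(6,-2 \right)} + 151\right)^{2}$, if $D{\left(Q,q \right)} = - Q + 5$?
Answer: $23104$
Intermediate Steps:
$D{\left(Q,q \right)} = 5 - Q$
$\left(\left(2 - 3\right) D{\left(6,-2 \right)} + 151\right)^{2} = \left(\left(2 - 3\right) \left(5 - 6\right) + 151\right)^{2} = \left(- (5 - 6) + 151\right)^{2} = \left(\left(-1\right) \left(-1\right) + 151\right)^{2} = \left(1 + 151\right)^{2} = 152^{2} = 23104$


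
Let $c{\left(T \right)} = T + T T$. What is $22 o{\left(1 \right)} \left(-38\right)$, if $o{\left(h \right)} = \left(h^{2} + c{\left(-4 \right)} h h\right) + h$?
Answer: $-11704$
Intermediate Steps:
$c{\left(T \right)} = T + T^{2}$
$o{\left(h \right)} = h + 13 h^{2}$ ($o{\left(h \right)} = \left(h^{2} + - 4 \left(1 - 4\right) h h\right) + h = \left(h^{2} + \left(-4\right) \left(-3\right) h h\right) + h = \left(h^{2} + 12 h h\right) + h = \left(h^{2} + 12 h^{2}\right) + h = 13 h^{2} + h = h + 13 h^{2}$)
$22 o{\left(1 \right)} \left(-38\right) = 22 \cdot 1 \left(1 + 13 \cdot 1\right) \left(-38\right) = 22 \cdot 1 \left(1 + 13\right) \left(-38\right) = 22 \cdot 1 \cdot 14 \left(-38\right) = 22 \cdot 14 \left(-38\right) = 308 \left(-38\right) = -11704$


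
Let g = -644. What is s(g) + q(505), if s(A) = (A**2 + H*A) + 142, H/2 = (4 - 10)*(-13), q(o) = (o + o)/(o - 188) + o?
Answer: 99830333/317 ≈ 3.1492e+5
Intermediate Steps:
q(o) = o + 2*o/(-188 + o) (q(o) = (2*o)/(-188 + o) + o = 2*o/(-188 + o) + o = o + 2*o/(-188 + o))
H = 156 (H = 2*((4 - 10)*(-13)) = 2*(-6*(-13)) = 2*78 = 156)
s(A) = 142 + A**2 + 156*A (s(A) = (A**2 + 156*A) + 142 = 142 + A**2 + 156*A)
s(g) + q(505) = (142 + (-644)**2 + 156*(-644)) + 505*(-186 + 505)/(-188 + 505) = (142 + 414736 - 100464) + 505*319/317 = 314414 + 505*(1/317)*319 = 314414 + 161095/317 = 99830333/317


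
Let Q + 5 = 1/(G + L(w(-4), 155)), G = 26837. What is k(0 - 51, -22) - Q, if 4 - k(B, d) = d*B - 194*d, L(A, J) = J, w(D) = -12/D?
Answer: -145243953/26992 ≈ -5381.0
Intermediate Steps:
k(B, d) = 4 + 194*d - B*d (k(B, d) = 4 - (d*B - 194*d) = 4 - (B*d - 194*d) = 4 - (-194*d + B*d) = 4 + (194*d - B*d) = 4 + 194*d - B*d)
Q = -134959/26992 (Q = -5 + 1/(26837 + 155) = -5 + 1/26992 = -134959/26992 ≈ -5.0000)
k(0 - 51, -22) - Q = (4 + 194*(-22) - 1*(0 - 51)*(-22)) - 1*(-134959/26992) = (4 - 4268 - 1*(-51)*(-22)) + 134959/26992 = (4 - 4268 - 1122) + 134959/26992 = -5386 + 134959/26992 = -145243953/26992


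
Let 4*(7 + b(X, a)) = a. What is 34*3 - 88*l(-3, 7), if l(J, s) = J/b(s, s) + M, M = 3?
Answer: -1486/7 ≈ -212.29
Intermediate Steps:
b(X, a) = -7 + a/4
l(J, s) = 3 + J/(-7 + s/4) (l(J, s) = J/(-7 + s/4) + 3 = 3 + J/(-7 + s/4))
34*3 - 88*l(-3, 7) = 34*3 - 88*(-84 + 3*7 + 4*(-3))/(-28 + 7) = 102 - 88*(-84 + 21 - 12)/(-21) = 102 - (-88)*(-75)/21 = 102 - 88*25/7 = 102 - 2200/7 = -1486/7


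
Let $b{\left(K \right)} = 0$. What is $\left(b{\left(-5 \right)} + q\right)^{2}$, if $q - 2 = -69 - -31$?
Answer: $1296$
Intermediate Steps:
$q = -36$ ($q = 2 - 38 = -36$)
$\left(b{\left(-5 \right)} + q\right)^{2} = \left(0 - 36\right)^{2} = \left(-36\right)^{2} = 1296$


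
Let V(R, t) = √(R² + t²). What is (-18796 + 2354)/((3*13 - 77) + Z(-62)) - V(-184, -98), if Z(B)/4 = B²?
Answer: -8221/7669 - 2*√10865 ≈ -209.54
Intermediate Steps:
Z(B) = 4*B²
(-18796 + 2354)/((3*13 - 77) + Z(-62)) - V(-184, -98) = (-18796 + 2354)/((3*13 - 77) + 4*(-62)²) - √((-184)² + (-98)²) = -16442/((39 - 77) + 4*3844) - √(33856 + 9604) = -16442/(-38 + 15376) - √43460 = -16442/15338 - 2*√10865 = -16442*1/15338 - 2*√10865 = -8221/7669 - 2*√10865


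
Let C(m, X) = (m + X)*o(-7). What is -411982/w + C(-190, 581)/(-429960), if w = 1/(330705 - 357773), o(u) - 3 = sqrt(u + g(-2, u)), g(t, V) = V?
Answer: 1598237104175929/143320 - 391*I*sqrt(14)/429960 ≈ 1.1152e+10 - 0.0034026*I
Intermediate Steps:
o(u) = 3 + sqrt(2)*sqrt(u) (o(u) = 3 + sqrt(u + u) = 3 + sqrt(2*u) = 3 + sqrt(2)*sqrt(u))
w = -1/27068 (w = 1/(-27068) = -1/27068 ≈ -3.6944e-5)
C(m, X) = (3 + I*sqrt(14))*(X + m) (C(m, X) = (m + X)*(3 + sqrt(2)*sqrt(-7)) = (X + m)*(3 + sqrt(2)*(I*sqrt(7))) = (X + m)*(3 + I*sqrt(14)) = (3 + I*sqrt(14))*(X + m))
-411982/w + C(-190, 581)/(-429960) = -411982/(-1/27068) + ((3 + I*sqrt(14))*(581 - 190))/(-429960) = -411982*(-27068) + ((3 + I*sqrt(14))*391)*(-1/429960) = 11151528776 + (1173 + 391*I*sqrt(14))*(-1/429960) = 11151528776 + (-391/143320 - 391*I*sqrt(14)/429960) = 1598237104175929/143320 - 391*I*sqrt(14)/429960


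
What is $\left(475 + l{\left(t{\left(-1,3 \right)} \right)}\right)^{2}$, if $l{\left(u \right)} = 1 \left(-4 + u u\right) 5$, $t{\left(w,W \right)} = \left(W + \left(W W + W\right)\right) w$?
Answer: $2496400$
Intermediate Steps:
$t{\left(w,W \right)} = w \left(W^{2} + 2 W\right)$ ($t{\left(w,W \right)} = \left(W + \left(W^{2} + W\right)\right) w = \left(W + \left(W + W^{2}\right)\right) w = \left(W^{2} + 2 W\right) w = w \left(W^{2} + 2 W\right)$)
$l{\left(u \right)} = -20 + 5 u^{2}$ ($l{\left(u \right)} = 1 \left(-4 + u^{2}\right) 5 = \left(-4 + u^{2}\right) 5 = -20 + 5 u^{2}$)
$\left(475 + l{\left(t{\left(-1,3 \right)} \right)}\right)^{2} = \left(475 - \left(20 - 5 \left(3 \left(-1\right) \left(2 + 3\right)\right)^{2}\right)\right)^{2} = \left(475 - \left(20 - 5 \left(3 \left(-1\right) 5\right)^{2}\right)\right)^{2} = \left(475 - \left(20 - 5 \left(-15\right)^{2}\right)\right)^{2} = \left(475 + \left(-20 + 5 \cdot 225\right)\right)^{2} = \left(475 + \left(-20 + 1125\right)\right)^{2} = \left(475 + 1105\right)^{2} = 1580^{2} = 2496400$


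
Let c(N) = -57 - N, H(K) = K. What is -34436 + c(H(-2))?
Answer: -34491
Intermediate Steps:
-34436 + c(H(-2)) = -34436 + (-57 - 1*(-2)) = -34436 + (-57 + 2) = -34436 - 55 = -34491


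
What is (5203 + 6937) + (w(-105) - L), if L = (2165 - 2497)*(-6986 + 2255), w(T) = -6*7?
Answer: -1558594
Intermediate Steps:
w(T) = -42
L = 1570692 (L = -332*(-4731) = 1570692)
(5203 + 6937) + (w(-105) - L) = (5203 + 6937) + (-42 - 1*1570692) = 12140 + (-42 - 1570692) = 12140 - 1570734 = -1558594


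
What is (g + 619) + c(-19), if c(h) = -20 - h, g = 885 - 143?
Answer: 1360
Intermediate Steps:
g = 742
(g + 619) + c(-19) = (742 + 619) + (-20 - 1*(-19)) = 1361 + (-20 + 19) = 1361 - 1 = 1360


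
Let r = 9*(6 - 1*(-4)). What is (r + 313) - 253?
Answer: 150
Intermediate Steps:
r = 90 (r = 9*(6 + 4) = 9*10 = 90)
(r + 313) - 253 = (90 + 313) - 253 = 403 - 253 = 150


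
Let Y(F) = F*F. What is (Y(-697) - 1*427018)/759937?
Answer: 58791/759937 ≈ 0.077363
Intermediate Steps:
Y(F) = F²
(Y(-697) - 1*427018)/759937 = ((-697)² - 1*427018)/759937 = (485809 - 427018)*(1/759937) = 58791*(1/759937) = 58791/759937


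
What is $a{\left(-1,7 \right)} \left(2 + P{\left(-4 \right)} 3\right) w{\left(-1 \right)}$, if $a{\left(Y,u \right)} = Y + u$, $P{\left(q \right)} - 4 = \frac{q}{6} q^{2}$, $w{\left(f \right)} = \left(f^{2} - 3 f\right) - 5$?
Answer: $108$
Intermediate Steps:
$w{\left(f \right)} = -5 + f^{2} - 3 f$
$P{\left(q \right)} = 4 + \frac{q^{3}}{6}$ ($P{\left(q \right)} = 4 + \frac{q}{6} q^{2} = 4 + \frac{q^{3}}{6}$)
$a{\left(-1,7 \right)} \left(2 + P{\left(-4 \right)} 3\right) w{\left(-1 \right)} = \left(-1 + 7\right) \left(2 + \left(4 + \frac{\left(-4\right)^{3}}{6}\right) 3\right) \left(-5 + \left(-1\right)^{2} - -3\right) = 6 \left(2 + \left(4 + \frac{1}{6} \left(-64\right)\right) 3\right) \left(-5 + 1 + 3\right) = 6 \left(2 + \left(4 - \frac{32}{3}\right) 3\right) \left(-1\right) = 6 \left(2 - 20\right) \left(-1\right) = 6 \left(-18\right) \left(-1\right) = \left(-108\right) \left(-1\right) = 108$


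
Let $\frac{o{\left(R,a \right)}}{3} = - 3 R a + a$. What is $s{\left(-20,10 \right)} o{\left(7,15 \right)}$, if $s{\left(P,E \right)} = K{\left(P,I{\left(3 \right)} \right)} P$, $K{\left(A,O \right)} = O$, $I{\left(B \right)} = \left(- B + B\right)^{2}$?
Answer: $0$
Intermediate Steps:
$I{\left(B \right)} = 0$ ($I{\left(B \right)} = 0^{2} = 0$)
$s{\left(P,E \right)} = 0$ ($s{\left(P,E \right)} = 0 P = 0$)
$o{\left(R,a \right)} = 3 a - 9 R a$ ($o{\left(R,a \right)} = 3 \left(- 3 R a + a\right) = 3 \left(a - 3 R a\right) = 3 a - 9 R a$)
$s{\left(-20,10 \right)} o{\left(7,15 \right)} = 0 \cdot 3 \cdot 15 \left(1 - 21\right) = 0 \cdot 3 \cdot 15 \left(-20\right) = 0 \left(-900\right) = 0$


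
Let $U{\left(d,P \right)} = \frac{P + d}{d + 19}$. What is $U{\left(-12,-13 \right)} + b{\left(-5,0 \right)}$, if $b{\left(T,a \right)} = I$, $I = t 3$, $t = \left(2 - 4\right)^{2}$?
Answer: $\frac{59}{7} \approx 8.4286$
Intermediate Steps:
$t = 4$ ($t = \left(-2\right)^{2} = 4$)
$U{\left(d,P \right)} = \frac{P + d}{19 + d}$
$I = 12$ ($I = 4 \cdot 3 = 12$)
$b{\left(T,a \right)} = 12$
$U{\left(-12,-13 \right)} + b{\left(-5,0 \right)} = \frac{-13 - 12}{19 - 12} + 12 = \frac{1}{7} \left(-25\right) + 12 = - \frac{25}{7} + 12 = \frac{59}{7}$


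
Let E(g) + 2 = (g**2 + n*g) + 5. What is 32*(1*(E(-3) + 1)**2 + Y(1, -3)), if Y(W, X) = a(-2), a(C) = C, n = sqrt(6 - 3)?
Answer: 6208 - 2496*sqrt(3) ≈ 1884.8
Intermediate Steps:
n = sqrt(3) ≈ 1.7320
Y(W, X) = -2
E(g) = 3 + g**2 + g*sqrt(3) (E(g) = -2 + ((g**2 + sqrt(3)*g) + 5) = -2 + ((g**2 + g*sqrt(3)) + 5) = -2 + (5 + g**2 + g*sqrt(3)) = 3 + g**2 + g*sqrt(3))
32*(1*(E(-3) + 1)**2 + Y(1, -3)) = 32*(1*((3 + (-3)**2 - 3*sqrt(3)) + 1)**2 - 2) = 32*(1*((3 + 9 - 3*sqrt(3)) + 1)**2 - 2) = 32*(1*((12 - 3*sqrt(3)) + 1)**2 - 2) = 32*(1*(13 - 3*sqrt(3))**2 - 2) = 32*((13 - 3*sqrt(3))**2 - 2) = 32*(-2 + (13 - 3*sqrt(3))**2) = -64 + 32*(13 - 3*sqrt(3))**2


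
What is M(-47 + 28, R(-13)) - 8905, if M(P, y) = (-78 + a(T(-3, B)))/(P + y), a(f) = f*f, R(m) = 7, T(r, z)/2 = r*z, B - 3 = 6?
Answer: -18283/2 ≈ -9141.5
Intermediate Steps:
B = 9 (B = 3 + 6 = 9)
T(r, z) = 2*r*z (T(r, z) = 2*(r*z) = 2*r*z)
a(f) = f²
M(P, y) = 2838/(P + y) (M(P, y) = (-78 + (2*(-3)*9)²)/(P + y) = (-78 + (-54)²)/(P + y) = (-78 + 2916)/(P + y) = 2838/(P + y))
M(-47 + 28, R(-13)) - 8905 = 2838/((-47 + 28) + 7) - 8905 = 2838/(-19 + 7) - 8905 = 2838/(-12) - 8905 = 2838*(-1/12) - 8905 = -473/2 - 8905 = -18283/2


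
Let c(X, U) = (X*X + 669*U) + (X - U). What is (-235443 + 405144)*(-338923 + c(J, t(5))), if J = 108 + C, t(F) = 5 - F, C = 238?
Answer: -37140930561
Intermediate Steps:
J = 346 (J = 108 + 238 = 346)
c(X, U) = X + X**2 + 668*U (c(X, U) = (X**2 + 669*U) + (X - U) = X + X**2 + 668*U)
(-235443 + 405144)*(-338923 + c(J, t(5))) = (-235443 + 405144)*(-338923 + (346 + 346**2 + 668*(5 - 1*5))) = 169701*(-338923 + (346 + 119716 + 668*(5 - 5))) = 169701*(-338923 + (346 + 119716 + 668*0)) = 169701*(-338923 + (346 + 119716 + 0)) = 169701*(-338923 + 120062) = 169701*(-218861) = -37140930561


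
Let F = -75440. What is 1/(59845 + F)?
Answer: -1/15595 ≈ -6.4123e-5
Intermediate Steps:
1/(59845 + F) = 1/(59845 - 75440) = 1/(-15595) = -1/15595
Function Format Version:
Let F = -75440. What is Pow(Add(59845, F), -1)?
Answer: Rational(-1, 15595) ≈ -6.4123e-5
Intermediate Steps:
Pow(Add(59845, F), -1) = Pow(Add(59845, -75440), -1) = Pow(-15595, -1) = Rational(-1, 15595)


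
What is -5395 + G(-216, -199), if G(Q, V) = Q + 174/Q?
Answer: -202025/36 ≈ -5611.8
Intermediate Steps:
-5395 + G(-216, -199) = -5395 + (-216 + 174/(-216)) = -5395 + (-216 + 174*(-1/216)) = -5395 + (-216 - 29/36) = -5395 - 7805/36 = -202025/36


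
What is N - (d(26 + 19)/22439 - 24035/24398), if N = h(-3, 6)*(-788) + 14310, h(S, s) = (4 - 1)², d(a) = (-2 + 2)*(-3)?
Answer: 16011709/2218 ≈ 7219.0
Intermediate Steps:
d(a) = 0 (d(a) = 0*(-3) = 0)
h(S, s) = 9 (h(S, s) = 3² = 9)
N = 7218 (N = 9*(-788) + 14310 = -7092 + 14310 = 7218)
N - (d(26 + 19)/22439 - 24035/24398) = 7218 - (0/22439 - 24035/24398) = 7218 - (0*(1/22439) - 24035*1/24398) = 7218 - (0 - 2185/2218) = 7218 - 1*(-2185/2218) = 7218 + 2185/2218 = 16011709/2218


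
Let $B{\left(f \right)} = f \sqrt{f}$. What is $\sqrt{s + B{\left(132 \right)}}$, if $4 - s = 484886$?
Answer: $\sqrt{-484882 + 264 \sqrt{33}} \approx 695.25 i$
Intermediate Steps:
$s = -484882$ ($s = 4 - 484886 = -484882$)
$B{\left(f \right)} = f^{\frac{3}{2}}$
$\sqrt{s + B{\left(132 \right)}} = \sqrt{-484882 + 132^{\frac{3}{2}}} = \sqrt{-484882 + 264 \sqrt{33}}$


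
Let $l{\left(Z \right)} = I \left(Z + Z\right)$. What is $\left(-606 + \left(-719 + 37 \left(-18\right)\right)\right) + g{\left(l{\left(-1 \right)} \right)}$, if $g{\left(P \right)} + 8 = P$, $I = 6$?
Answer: $-2011$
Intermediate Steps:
$l{\left(Z \right)} = 12 Z$ ($l{\left(Z \right)} = 6 \left(Z + Z\right) = 6 \cdot 2 Z = 12 Z$)
$g{\left(P \right)} = -8 + P$
$\left(-606 + \left(-719 + 37 \left(-18\right)\right)\right) + g{\left(l{\left(-1 \right)} \right)} = \left(-606 + \left(-719 + 37 \left(-18\right)\right)\right) + \left(-8 + 12 \left(-1\right)\right) = \left(-606 - 1385\right) - 20 = -1991 - 20 = -2011$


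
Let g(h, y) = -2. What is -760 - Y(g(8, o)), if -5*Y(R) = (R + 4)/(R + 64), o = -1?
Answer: -117799/155 ≈ -759.99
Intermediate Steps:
Y(R) = -(4 + R)/(5*(64 + R)) (Y(R) = -(R + 4)/(5*(R + 64)) = -(4 + R)/(5*(64 + R)))
-760 - Y(g(8, o)) = -760 - (-4 - 1*(-2))/(5*(64 - 2)) = -760 - (-4 + 2)/(5*62) = -760 - (-2)/(5*62) = -760 - 1*(-1/155) = -760 + 1/155 = -117799/155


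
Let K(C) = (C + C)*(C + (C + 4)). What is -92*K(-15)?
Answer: -71760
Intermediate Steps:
K(C) = 2*C*(4 + 2*C) (K(C) = (2*C)*(C + (4 + C)) = (2*C)*(4 + 2*C) = 2*C*(4 + 2*C))
-92*K(-15) = -368*(-15)*(2 - 15) = -368*(-15)*(-13) = -92*780 = -71760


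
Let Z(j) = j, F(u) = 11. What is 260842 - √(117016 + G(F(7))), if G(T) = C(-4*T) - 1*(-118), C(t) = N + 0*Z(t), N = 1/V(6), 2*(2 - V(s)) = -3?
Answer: 260842 - 2*√1434895/7 ≈ 2.6050e+5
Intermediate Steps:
V(s) = 7/2 (V(s) = 2 - ½*(-3) = 2 + 3/2 = 7/2)
N = 2/7 (N = 1/(7/2) = 2/7 ≈ 0.28571)
C(t) = 2/7 (C(t) = 2/7 + 0*t = 2/7 + 0 = 2/7)
G(T) = 828/7 (G(T) = 2/7 - 1*(-118) = 2/7 + 118 = 828/7)
260842 - √(117016 + G(F(7))) = 260842 - √(117016 + 828/7) = 260842 - √(819940/7) = 260842 - 2*√1434895/7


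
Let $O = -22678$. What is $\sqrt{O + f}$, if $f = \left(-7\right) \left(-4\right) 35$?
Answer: $i \sqrt{21698} \approx 147.3 i$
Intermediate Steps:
$f = 980$ ($f = 28 \cdot 35 = 980$)
$\sqrt{O + f} = \sqrt{-22678 + 980} = \sqrt{-21698} = i \sqrt{21698}$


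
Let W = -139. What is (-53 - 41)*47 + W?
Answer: -4557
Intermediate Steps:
(-53 - 41)*47 + W = (-53 - 41)*47 - 139 = -94*47 - 139 = -4418 - 139 = -4557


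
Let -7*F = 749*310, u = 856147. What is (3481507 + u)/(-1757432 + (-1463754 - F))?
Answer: -2168827/1594008 ≈ -1.3606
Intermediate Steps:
F = -33170 (F = -107*310 = -⅐*232190 = -33170)
(3481507 + u)/(-1757432 + (-1463754 - F)) = (3481507 + 856147)/(-1757432 + (-1463754 - 1*(-33170))) = 4337654/(-1757432 + (-1463754 + 33170)) = 4337654/(-1757432 - 1430584) = 4337654/(-3188016) = 4337654*(-1/3188016) = -2168827/1594008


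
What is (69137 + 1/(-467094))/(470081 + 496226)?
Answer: 32293477877/451356201858 ≈ 0.071548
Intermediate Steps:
(69137 + 1/(-467094))/(470081 + 496226) = (69137 - 1/467094)/966307 = (32293477877/467094)*(1/966307) = 32293477877/451356201858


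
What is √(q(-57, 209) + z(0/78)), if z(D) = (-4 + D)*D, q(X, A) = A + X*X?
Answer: √3458 ≈ 58.805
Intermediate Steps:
q(X, A) = A + X²
z(D) = D*(-4 + D)
√(q(-57, 209) + z(0/78)) = √((209 + (-57)²) + (0/78)*(-4 + 0/78)) = √((209 + 3249) + (0*(1/78))*(-4 + 0*(1/78))) = √(3458 + 0*(-4 + 0)) = √(3458 + 0*(-4)) = √(3458 + 0) = √3458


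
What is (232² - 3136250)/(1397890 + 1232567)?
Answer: -3082426/2630457 ≈ -1.1718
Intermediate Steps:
(232² - 3136250)/(1397890 + 1232567) = (53824 - 3136250)/2630457 = -3082426*1/2630457 = -3082426/2630457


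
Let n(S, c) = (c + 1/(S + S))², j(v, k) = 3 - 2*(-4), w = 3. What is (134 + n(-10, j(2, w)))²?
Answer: 10314636721/160000 ≈ 64467.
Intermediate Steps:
j(v, k) = 11 (j(v, k) = 3 + 8 = 11)
n(S, c) = (c + 1/(2*S))²
(134 + n(-10, j(2, w)))² = (134 + (¼)*(1 + 2*(-10)*11)²/(-10)²)² = (134 + (¼)*(1/100)*(1 - 220)²)² = (134 + (¼)*(1/100)*(-219)²)² = (134 + (¼)*(1/100)*47961)² = (134 + 47961/400)² = (101561/400)² = 10314636721/160000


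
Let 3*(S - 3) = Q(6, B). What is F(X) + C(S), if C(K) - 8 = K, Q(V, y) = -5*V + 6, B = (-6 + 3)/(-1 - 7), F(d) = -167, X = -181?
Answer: -164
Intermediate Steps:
B = 3/8 (B = -3/(-8) = -3*(-1/8) = 3/8 ≈ 0.37500)
Q(V, y) = 6 - 5*V
S = -5 (S = 3 + (6 - 5*6)/3 = 3 + (6 - 30)/3 = 3 + (1/3)*(-24) = 3 - 8 = -5)
C(K) = 8 + K
F(X) + C(S) = -167 + (8 - 5) = -167 + 3 = -164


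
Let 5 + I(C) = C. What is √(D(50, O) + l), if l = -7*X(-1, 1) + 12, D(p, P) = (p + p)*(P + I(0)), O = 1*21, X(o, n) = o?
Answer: √1619 ≈ 40.237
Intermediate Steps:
I(C) = -5 + C
O = 21
D(p, P) = 2*p*(-5 + P) (D(p, P) = (p + p)*(P + (-5 + 0)) = (2*p)*(P - 5) = (2*p)*(-5 + P) = 2*p*(-5 + P))
l = 19 (l = -7*(-1) + 12 = 7 + 12 = 19)
√(D(50, O) + l) = √(2*50*(-5 + 21) + 19) = √(2*50*16 + 19) = √(1600 + 19) = √1619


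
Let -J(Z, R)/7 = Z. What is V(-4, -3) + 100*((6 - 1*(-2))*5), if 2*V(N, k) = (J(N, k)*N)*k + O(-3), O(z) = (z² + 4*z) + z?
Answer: 4165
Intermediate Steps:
J(Z, R) = -7*Z
O(z) = z² + 5*z
V(N, k) = -3 - 7*k*N²/2 (V(N, k) = (((-7*N)*N)*k - 3*(5 - 3))/2 = ((-7*N²)*k - 3*2)/2 = (-7*k*N² - 6)/2 = (-6 - 7*k*N²)/2 = -3 - 7*k*N²/2)
V(-4, -3) + 100*((6 - 1*(-2))*5) = (-3 - 7/2*(-3)*(-4)²) + 100*((6 - 1*(-2))*5) = (-3 - 7/2*(-3)*16) + 100*((6 + 2)*5) = (-3 + 168) + 100*(8*5) = 165 + 100*40 = 165 + 4000 = 4165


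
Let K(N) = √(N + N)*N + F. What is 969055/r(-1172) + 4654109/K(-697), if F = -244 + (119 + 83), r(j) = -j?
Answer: 328016929200817/396850632860 + 3243913973*I*√1394/677219510 ≈ 826.55 + 178.84*I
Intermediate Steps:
F = -42 (F = -244 + 202 = -42)
K(N) = -42 + √2*N^(3/2) (K(N) = √(N + N)*N - 42 = √(2*N)*N - 42 = (√2*√N)*N - 42 = √2*N^(3/2) - 42 = -42 + √2*N^(3/2))
969055/r(-1172) + 4654109/K(-697) = 969055/((-1*(-1172))) + 4654109/(-42 + √2*(-697)^(3/2)) = 969055/1172 + 4654109/(-42 + √2*(-697*I*√697)) = 969055*(1/1172) + 4654109/(-42 - 697*I*√1394) = 969055/1172 + 4654109/(-42 - 697*I*√1394)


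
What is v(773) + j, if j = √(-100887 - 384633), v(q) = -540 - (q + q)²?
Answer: -2390656 + 68*I*√105 ≈ -2.3907e+6 + 696.79*I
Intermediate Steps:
v(q) = -540 - 4*q² (v(q) = -540 - (2*q)² = -540 - 4*q²)
j = 68*I*√105 (j = √(-485520) = 68*I*√105 ≈ 696.79*I)
v(773) + j = (-540 - 4*773²) + 68*I*√105 = (-540 - 4*597529) + 68*I*√105 = (-540 - 2390116) + 68*I*√105 = -2390656 + 68*I*√105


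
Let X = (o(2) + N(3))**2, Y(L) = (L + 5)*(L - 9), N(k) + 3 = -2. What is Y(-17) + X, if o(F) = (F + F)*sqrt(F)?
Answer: 369 - 40*sqrt(2) ≈ 312.43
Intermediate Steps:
N(k) = -5 (N(k) = -3 - 2 = -5)
o(F) = 2*F**(3/2) (o(F) = (2*F)*sqrt(F) = 2*F**(3/2))
Y(L) = (-9 + L)*(5 + L) (Y(L) = (5 + L)*(-9 + L) = (-9 + L)*(5 + L))
X = (-5 + 4*sqrt(2))**2 (X = (2*2**(3/2) - 5)**2 = (2*(2*sqrt(2)) - 5)**2 = (4*sqrt(2) - 5)**2 = (-5 + 4*sqrt(2))**2 ≈ 0.43146)
Y(-17) + X = (-45 + (-17)**2 - 4*(-17)) + (57 - 40*sqrt(2)) = (-45 + 289 + 68) + (57 - 40*sqrt(2)) = 312 + (57 - 40*sqrt(2)) = 369 - 40*sqrt(2)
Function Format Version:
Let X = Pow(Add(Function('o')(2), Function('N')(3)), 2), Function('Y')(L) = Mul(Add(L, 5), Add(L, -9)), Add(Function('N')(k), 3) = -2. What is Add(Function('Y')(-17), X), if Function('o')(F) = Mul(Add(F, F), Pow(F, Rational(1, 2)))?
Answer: Add(369, Mul(-40, Pow(2, Rational(1, 2)))) ≈ 312.43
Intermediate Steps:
Function('N')(k) = -5 (Function('N')(k) = Add(-3, -2) = -5)
Function('o')(F) = Mul(2, Pow(F, Rational(3, 2))) (Function('o')(F) = Mul(Mul(2, F), Pow(F, Rational(1, 2))) = Mul(2, Pow(F, Rational(3, 2))))
Function('Y')(L) = Mul(Add(-9, L), Add(5, L)) (Function('Y')(L) = Mul(Add(5, L), Add(-9, L)) = Mul(Add(-9, L), Add(5, L)))
X = Pow(Add(-5, Mul(4, Pow(2, Rational(1, 2)))), 2) (X = Pow(Add(Mul(2, Pow(2, Rational(3, 2))), -5), 2) = Pow(Add(Mul(2, Mul(2, Pow(2, Rational(1, 2)))), -5), 2) = Pow(Add(Mul(4, Pow(2, Rational(1, 2))), -5), 2) = Pow(Add(-5, Mul(4, Pow(2, Rational(1, 2)))), 2) ≈ 0.43146)
Add(Function('Y')(-17), X) = Add(Add(-45, Pow(-17, 2), Mul(-4, -17)), Add(57, Mul(-40, Pow(2, Rational(1, 2))))) = Add(Add(-45, 289, 68), Add(57, Mul(-40, Pow(2, Rational(1, 2))))) = Add(312, Add(57, Mul(-40, Pow(2, Rational(1, 2))))) = Add(369, Mul(-40, Pow(2, Rational(1, 2))))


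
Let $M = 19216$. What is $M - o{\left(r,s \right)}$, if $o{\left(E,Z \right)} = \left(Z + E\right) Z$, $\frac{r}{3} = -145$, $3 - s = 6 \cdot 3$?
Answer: $12466$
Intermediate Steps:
$s = -15$ ($s = 3 - 6 \cdot 3 = 3 - 18 = -15$)
$r = -435$ ($r = 3 \left(-145\right) = -435$)
$o{\left(E,Z \right)} = Z \left(E + Z\right)$ ($o{\left(E,Z \right)} = \left(E + Z\right) Z = Z \left(E + Z\right)$)
$M - o{\left(r,s \right)} = 19216 - - 15 \left(-435 - 15\right) = 19216 - \left(-15\right) \left(-450\right) = 19216 - 6750 = 12466$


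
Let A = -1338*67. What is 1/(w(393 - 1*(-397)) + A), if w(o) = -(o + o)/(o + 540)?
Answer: -133/11923076 ≈ -1.1155e-5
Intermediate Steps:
w(o) = -2*o/(540 + o)
A = -89646
1/(w(393 - 1*(-397)) + A) = 1/(-2*(393 - 1*(-397))/(540 + (393 - 1*(-397))) - 89646) = 1/(-2*(393 + 397)/(540 + (393 + 397)) - 89646) = 1/(-2*790/(540 + 790) - 89646) = 1/(-2*790/1330 - 89646) = 1/(-2*790*1/1330 - 89646) = 1/(-158/133 - 89646) = 1/(-11923076/133) = -133/11923076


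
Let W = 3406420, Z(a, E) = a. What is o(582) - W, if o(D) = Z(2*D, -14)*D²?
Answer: 390868316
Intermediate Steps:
o(D) = 2*D³ (o(D) = (2*D)*D² = 2*D³)
o(582) - W = 2*582³ - 1*3406420 = 2*197137368 - 3406420 = 394274736 - 3406420 = 390868316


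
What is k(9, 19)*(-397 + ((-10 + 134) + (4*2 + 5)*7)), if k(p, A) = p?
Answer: -1638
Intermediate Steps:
k(9, 19)*(-397 + ((-10 + 134) + (4*2 + 5)*7)) = 9*(-397 + ((-10 + 134) + (4*2 + 5)*7)) = 9*(-397 + (124 + (8 + 5)*7)) = 9*(-397 + (124 + 13*7)) = 9*(-397 + (124 + 91)) = 9*(-397 + 215) = 9*(-182) = -1638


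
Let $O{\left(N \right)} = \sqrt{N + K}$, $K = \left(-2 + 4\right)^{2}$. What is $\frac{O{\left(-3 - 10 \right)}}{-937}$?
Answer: $- \frac{3 i}{937} \approx - 0.0032017 i$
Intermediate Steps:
$K = 4$ ($K = 2^{2} = 4$)
$O{\left(N \right)} = \sqrt{4 + N}$ ($O{\left(N \right)} = \sqrt{N + 4} = \sqrt{4 + N}$)
$\frac{O{\left(-3 - 10 \right)}}{-937} = \frac{\sqrt{4 - 13}}{-937} = \sqrt{4 - 13} \left(- \frac{1}{937}\right) = \sqrt{-9} \left(- \frac{1}{937}\right) = 3 i \left(- \frac{1}{937}\right) = - \frac{3 i}{937}$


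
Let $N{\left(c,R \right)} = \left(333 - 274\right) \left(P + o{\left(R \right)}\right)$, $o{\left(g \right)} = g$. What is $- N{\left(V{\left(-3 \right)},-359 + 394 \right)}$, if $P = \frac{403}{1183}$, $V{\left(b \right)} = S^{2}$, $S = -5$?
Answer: $- \frac{189744}{91} \approx -2085.1$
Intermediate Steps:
$V{\left(b \right)} = 25$ ($V{\left(b \right)} = \left(-5\right)^{2} = 25$)
$P = \frac{31}{91}$ ($P = 403 \cdot \frac{1}{1183} = \frac{31}{91} \approx 0.34066$)
$N{\left(c,R \right)} = \frac{1829}{91} + 59 R$ ($N{\left(c,R \right)} = \left(333 - 274\right) \left(\frac{31}{91} + R\right) = 59 \left(\frac{31}{91} + R\right) = \frac{1829}{91} + 59 R$)
$- N{\left(V{\left(-3 \right)},-359 + 394 \right)} = - (\frac{1829}{91} + 59 \left(-359 + 394\right)) = - (\frac{1829}{91} + 59 \cdot 35) = - (\frac{1829}{91} + 2065) = \left(-1\right) \frac{189744}{91} = - \frac{189744}{91}$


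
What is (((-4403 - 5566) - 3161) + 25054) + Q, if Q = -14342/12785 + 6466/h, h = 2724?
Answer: 207656439181/17413170 ≈ 11925.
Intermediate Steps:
Q = 21800101/17413170 (Q = -14342/12785 + 6466/2724 = -14342*1/12785 + 6466*(1/2724) = -14342/12785 + 3233/1362 = 21800101/17413170 ≈ 1.2519)
(((-4403 - 5566) - 3161) + 25054) + Q = (((-4403 - 5566) - 3161) + 25054) + 21800101/17413170 = ((-9969 - 3161) + 25054) + 21800101/17413170 = (-13130 + 25054) + 21800101/17413170 = 11924 + 21800101/17413170 = 207656439181/17413170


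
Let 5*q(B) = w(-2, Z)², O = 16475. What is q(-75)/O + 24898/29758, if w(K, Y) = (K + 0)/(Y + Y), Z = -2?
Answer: 4101960379/4902630500 ≈ 0.83669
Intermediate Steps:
w(K, Y) = K/(2*Y) (w(K, Y) = K/((2*Y)) = K*(1/(2*Y)) = K/(2*Y))
q(B) = 1/20 (q(B) = ((½)*(-2)/(-2))²/5 = ((½)*(-2)*(-½))²/5 = (½)²/5 = (⅕)*(¼) = 1/20)
q(-75)/O + 24898/29758 = (1/20)/16475 + 24898/29758 = (1/20)*(1/16475) + 24898*(1/29758) = 1/329500 + 12449/14879 = 4101960379/4902630500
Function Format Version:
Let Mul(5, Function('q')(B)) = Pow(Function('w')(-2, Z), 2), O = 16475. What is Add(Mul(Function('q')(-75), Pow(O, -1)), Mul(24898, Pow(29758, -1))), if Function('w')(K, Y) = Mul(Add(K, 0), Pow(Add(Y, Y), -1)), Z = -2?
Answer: Rational(4101960379, 4902630500) ≈ 0.83669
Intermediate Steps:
Function('w')(K, Y) = Mul(Rational(1, 2), K, Pow(Y, -1)) (Function('w')(K, Y) = Mul(K, Pow(Mul(2, Y), -1)) = Mul(K, Mul(Rational(1, 2), Pow(Y, -1))) = Mul(Rational(1, 2), K, Pow(Y, -1)))
Function('q')(B) = Rational(1, 20) (Function('q')(B) = Mul(Rational(1, 5), Pow(Mul(Rational(1, 2), -2, Pow(-2, -1)), 2)) = Mul(Rational(1, 5), Pow(Mul(Rational(1, 2), -2, Rational(-1, 2)), 2)) = Mul(Rational(1, 5), Pow(Rational(1, 2), 2)) = Mul(Rational(1, 5), Rational(1, 4)) = Rational(1, 20))
Add(Mul(Function('q')(-75), Pow(O, -1)), Mul(24898, Pow(29758, -1))) = Add(Mul(Rational(1, 20), Pow(16475, -1)), Mul(24898, Pow(29758, -1))) = Add(Mul(Rational(1, 20), Rational(1, 16475)), Mul(24898, Rational(1, 29758))) = Add(Rational(1, 329500), Rational(12449, 14879)) = Rational(4101960379, 4902630500)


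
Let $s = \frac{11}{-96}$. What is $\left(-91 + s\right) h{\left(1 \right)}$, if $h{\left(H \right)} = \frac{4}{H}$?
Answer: $- \frac{8747}{24} \approx -364.46$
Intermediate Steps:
$s = - \frac{11}{96}$ ($s = 11 \left(- \frac{1}{96}\right) = - \frac{11}{96} \approx -0.11458$)
$\left(-91 + s\right) h{\left(1 \right)} = \left(-91 - \frac{11}{96}\right) \frac{4}{1} = - \frac{8747 \cdot 4 \cdot 1}{96} = \left(- \frac{8747}{96}\right) 4 = - \frac{8747}{24}$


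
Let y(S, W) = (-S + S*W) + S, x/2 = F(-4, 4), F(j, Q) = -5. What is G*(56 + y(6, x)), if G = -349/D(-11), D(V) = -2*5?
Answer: -698/5 ≈ -139.60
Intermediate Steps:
D(V) = -10
x = -10 (x = 2*(-5) = -10)
G = 349/10 (G = -349/(-10) = -349*(-⅒) = 349/10 ≈ 34.900)
y(S, W) = S*W
G*(56 + y(6, x)) = 349*(56 + 6*(-10))/10 = 349*(56 - 60)/10 = (349/10)*(-4) = -698/5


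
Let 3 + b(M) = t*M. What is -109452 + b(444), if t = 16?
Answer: -102351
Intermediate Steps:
b(M) = -3 + 16*M
-109452 + b(444) = -109452 + (-3 + 16*444) = -109452 + (-3 + 7104) = -109452 + 7101 = -102351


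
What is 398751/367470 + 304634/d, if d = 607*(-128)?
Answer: -6746874857/2379245760 ≈ -2.8357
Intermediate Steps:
d = -77696
398751/367470 + 304634/d = 398751/367470 + 304634/(-77696) = 398751*(1/367470) + 304634*(-1/77696) = 132917/122490 - 152317/38848 = -6746874857/2379245760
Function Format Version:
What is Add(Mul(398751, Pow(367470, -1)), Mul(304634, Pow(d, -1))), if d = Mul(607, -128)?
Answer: Rational(-6746874857, 2379245760) ≈ -2.8357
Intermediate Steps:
d = -77696
Add(Mul(398751, Pow(367470, -1)), Mul(304634, Pow(d, -1))) = Add(Mul(398751, Pow(367470, -1)), Mul(304634, Pow(-77696, -1))) = Add(Mul(398751, Rational(1, 367470)), Mul(304634, Rational(-1, 77696))) = Add(Rational(132917, 122490), Rational(-152317, 38848)) = Rational(-6746874857, 2379245760)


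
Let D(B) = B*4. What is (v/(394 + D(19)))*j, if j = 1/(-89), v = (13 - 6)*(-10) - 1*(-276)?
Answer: -103/20915 ≈ -0.0049247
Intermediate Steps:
D(B) = 4*B
v = 206 (v = 7*(-10) + 276 = -70 + 276 = 206)
j = -1/89 ≈ -0.011236
(v/(394 + D(19)))*j = (206/(394 + 4*19))*(-1/89) = (206/(394 + 76))*(-1/89) = (206/470)*(-1/89) = (206*(1/470))*(-1/89) = (103/235)*(-1/89) = -103/20915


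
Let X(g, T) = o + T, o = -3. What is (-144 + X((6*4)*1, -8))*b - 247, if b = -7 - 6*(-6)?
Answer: -4742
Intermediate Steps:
X(g, T) = -3 + T
b = 29 (b = -7 + 36 = 29)
(-144 + X((6*4)*1, -8))*b - 247 = (-144 + (-3 - 8))*29 - 247 = (-144 - 11)*29 - 247 = -155*29 - 247 = -4495 - 247 = -4742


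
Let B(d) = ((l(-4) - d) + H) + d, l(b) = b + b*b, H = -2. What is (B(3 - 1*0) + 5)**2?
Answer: 225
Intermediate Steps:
l(b) = b + b**2
B(d) = 10 (B(d) = ((-4*(1 - 4) - d) - 2) + d = ((-4*(-3) - d) - 2) + d = ((12 - d) - 2) + d = (10 - d) + d = 10)
(B(3 - 1*0) + 5)**2 = (10 + 5)**2 = 15**2 = 225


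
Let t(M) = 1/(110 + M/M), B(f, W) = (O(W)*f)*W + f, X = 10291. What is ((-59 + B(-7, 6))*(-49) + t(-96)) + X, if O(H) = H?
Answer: 2871904/111 ≈ 25873.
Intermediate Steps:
B(f, W) = f + f*W² (B(f, W) = (W*f)*W + f = f*W² + f = f + f*W²)
t(M) = 1/111 (t(M) = 1/(110 + 1) = 1/111)
((-59 + B(-7, 6))*(-49) + t(-96)) + X = ((-59 - 7*(1 + 6²))*(-49) + 1/111) + 10291 = ((-59 - 7*(1 + 36))*(-49) + 1/111) + 10291 = ((-59 - 7*37)*(-49) + 1/111) + 10291 = ((-59 - 259)*(-49) + 1/111) + 10291 = (-318*(-49) + 1/111) + 10291 = (15582 + 1/111) + 10291 = 1729603/111 + 10291 = 2871904/111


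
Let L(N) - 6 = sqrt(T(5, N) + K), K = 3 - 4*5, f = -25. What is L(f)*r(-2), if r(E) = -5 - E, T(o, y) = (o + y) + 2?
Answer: -18 - 3*I*sqrt(35) ≈ -18.0 - 17.748*I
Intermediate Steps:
K = -17 (K = 3 - 20 = -17)
T(o, y) = 2 + o + y
L(N) = 6 + sqrt(-10 + N) (L(N) = 6 + sqrt((2 + 5 + N) - 17) = 6 + sqrt((7 + N) - 17) = 6 + sqrt(-10 + N))
L(f)*r(-2) = (6 + sqrt(-10 - 25))*(-5 - 1*(-2)) = (6 + sqrt(-35))*(-5 + 2) = (6 + I*sqrt(35))*(-3) = -18 - 3*I*sqrt(35)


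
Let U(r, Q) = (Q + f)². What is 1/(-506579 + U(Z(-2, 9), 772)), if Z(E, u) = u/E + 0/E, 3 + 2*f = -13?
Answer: 1/77117 ≈ 1.2967e-5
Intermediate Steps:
f = -8 (f = -3/2 + (½)*(-13) = -3/2 - 13/2 = -8)
Z(E, u) = u/E (Z(E, u) = u/E + 0 = u/E)
U(r, Q) = (-8 + Q)² (U(r, Q) = (Q - 8)² = (-8 + Q)²)
1/(-506579 + U(Z(-2, 9), 772)) = 1/(-506579 + (-8 + 772)²) = 1/(-506579 + 764²) = 1/(-506579 + 583696) = 1/77117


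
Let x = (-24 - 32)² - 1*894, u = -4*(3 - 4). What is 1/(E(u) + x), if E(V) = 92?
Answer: 1/2334 ≈ 0.00042845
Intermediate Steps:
u = 4 (u = -4*(-1) = 4)
x = 2242 (x = (-56)² - 894 = 3136 - 894 = 2242)
1/(E(u) + x) = 1/(92 + 2242) = 1/2334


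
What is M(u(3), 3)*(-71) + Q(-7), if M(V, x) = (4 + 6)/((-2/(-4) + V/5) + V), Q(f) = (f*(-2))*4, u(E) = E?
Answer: -4804/41 ≈ -117.17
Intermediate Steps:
Q(f) = -8*f (Q(f) = -2*f*4 = -8*f)
M(V, x) = 10/(½ + 6*V/5) (M(V, x) = 10/((-2*(-¼) + V*(⅕)) + V) = 10/((½ + V/5) + V) = 10/(½ + 6*V/5))
M(u(3), 3)*(-71) + Q(-7) = (100/(5 + 12*3))*(-71) - 8*(-7) = (100/(5 + 36))*(-71) + 56 = (100/41)*(-71) + 56 = -7100/41 + 56 = -4804/41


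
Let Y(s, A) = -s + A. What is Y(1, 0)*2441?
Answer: -2441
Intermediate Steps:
Y(s, A) = A - s
Y(1, 0)*2441 = (0 - 1*1)*2441 = (0 - 1)*2441 = -1*2441 = -2441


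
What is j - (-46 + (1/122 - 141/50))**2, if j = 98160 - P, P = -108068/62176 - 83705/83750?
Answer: 3462405803622869/36149515000 ≈ 95780.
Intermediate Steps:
P = -5319081/1943000 (P = -108068*1/62176 - 83705*1/83750 = -27017/15544 - 16741/16750 = -5319081/1943000 ≈ -2.7376)
j = 190730199081/1943000 (j = 98160 - 1*(-5319081/1943000) = 98160 + 5319081/1943000 = 190730199081/1943000 ≈ 98163.)
j - (-46 + (1/122 - 141/50))**2 = 190730199081/1943000 - (-46 + (1/122 - 141/50))**2 = 190730199081/1943000 - (-46 - 4288/1525)**2 = 190730199081/1943000 - (-74438/1525)**2 = 190730199081/1943000 - 1*5541015844/2325625 = 190730199081/1943000 - 5541015844/2325625 = 3462405803622869/36149515000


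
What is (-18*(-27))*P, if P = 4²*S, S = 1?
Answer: 7776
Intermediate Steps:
P = 16 (P = 4²*1 = 16*1 = 16)
(-18*(-27))*P = -18*(-27)*16 = 486*16 = 7776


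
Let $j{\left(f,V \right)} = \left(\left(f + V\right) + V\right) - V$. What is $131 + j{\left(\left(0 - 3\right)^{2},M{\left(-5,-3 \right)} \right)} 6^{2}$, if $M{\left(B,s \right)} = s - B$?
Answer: $527$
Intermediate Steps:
$j{\left(f,V \right)} = V + f$ ($j{\left(f,V \right)} = \left(\left(V + f\right) + V\right) - V = \left(f + 2 V\right) - V = V + f$)
$131 + j{\left(\left(0 - 3\right)^{2},M{\left(-5,-3 \right)} \right)} 6^{2} = 131 + \left(\left(-3 - -5\right) + \left(0 - 3\right)^{2}\right) 6^{2} = 131 + \left(\left(-3 + 5\right) + \left(-3\right)^{2}\right) 36 = 131 + \left(2 + 9\right) 36 = 131 + 11 \cdot 36 = 131 + 396 = 527$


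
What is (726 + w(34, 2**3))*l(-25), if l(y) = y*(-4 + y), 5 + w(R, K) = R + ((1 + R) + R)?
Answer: 597400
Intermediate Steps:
w(R, K) = -4 + 3*R (w(R, K) = -5 + (R + ((1 + R) + R)) = -5 + (R + (1 + 2*R)) = -5 + (1 + 3*R) = -4 + 3*R)
(726 + w(34, 2**3))*l(-25) = (726 + (-4 + 3*34))*(-25*(-4 - 25)) = (726 + (-4 + 102))*(-25*(-29)) = (726 + 98)*725 = 824*725 = 597400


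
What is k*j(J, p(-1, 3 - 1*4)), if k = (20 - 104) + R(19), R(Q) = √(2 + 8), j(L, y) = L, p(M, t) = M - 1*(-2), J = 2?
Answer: -168 + 2*√10 ≈ -161.68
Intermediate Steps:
p(M, t) = 2 + M (p(M, t) = M + 2 = 2 + M)
R(Q) = √10
k = -84 + √10 (k = (20 - 104) + √10 = -84 + √10 ≈ -80.838)
k*j(J, p(-1, 3 - 1*4)) = (-84 + √10)*2 = -168 + 2*√10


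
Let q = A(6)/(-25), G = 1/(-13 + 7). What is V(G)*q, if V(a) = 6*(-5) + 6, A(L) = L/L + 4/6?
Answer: 8/5 ≈ 1.6000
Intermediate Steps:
A(L) = 5/3 (A(L) = 1 + 4*(1/6) = 1 + 2/3 = 5/3)
G = -1/6 (G = 1/(-6) = -1/6 ≈ -0.16667)
V(a) = -24 (V(a) = -30 + 6 = -24)
q = -1/15 (q = (5/3)/(-25) = (5/3)*(-1/25) = -1/15 ≈ -0.066667)
V(G)*q = -24*(-1/15) = 8/5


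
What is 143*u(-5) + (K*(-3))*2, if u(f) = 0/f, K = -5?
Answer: 30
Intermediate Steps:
u(f) = 0
143*u(-5) + (K*(-3))*2 = 143*0 - 5*(-3)*2 = 0 + 15*2 = 0 + 30 = 30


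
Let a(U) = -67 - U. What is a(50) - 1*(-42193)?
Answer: 42076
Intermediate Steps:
a(50) - 1*(-42193) = (-67 - 1*50) - 1*(-42193) = (-67 - 50) + 42193 = -117 + 42193 = 42076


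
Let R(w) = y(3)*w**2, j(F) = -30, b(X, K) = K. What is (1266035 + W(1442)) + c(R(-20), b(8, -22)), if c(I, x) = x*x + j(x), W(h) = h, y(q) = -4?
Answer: 1267931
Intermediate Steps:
R(w) = -4*w**2
c(I, x) = -30 + x**2 (c(I, x) = x*x - 30 = x**2 - 30 = -30 + x**2)
(1266035 + W(1442)) + c(R(-20), b(8, -22)) = (1266035 + 1442) + (-30 + (-22)**2) = 1267477 + (-30 + 484) = 1267477 + 454 = 1267931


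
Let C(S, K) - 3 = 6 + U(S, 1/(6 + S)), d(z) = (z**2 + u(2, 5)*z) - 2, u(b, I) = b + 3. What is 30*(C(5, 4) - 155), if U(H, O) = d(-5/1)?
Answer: -4440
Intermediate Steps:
u(b, I) = 3 + b
d(z) = -2 + z**2 + 5*z (d(z) = (z**2 + (3 + 2)*z) - 2 = (z**2 + 5*z) - 2 = -2 + z**2 + 5*z)
U(H, O) = -2 (U(H, O) = -2 + (-5/1)**2 + 5*(-5/1) = -2 + (-5*1)**2 + 5*(-5*1) = -2 + (-5)**2 + 5*(-5) = -2 + 25 - 25 = -2)
C(S, K) = 7 (C(S, K) = 3 + (6 - 2) = 3 + 4 = 7)
30*(C(5, 4) - 155) = 30*(7 - 155) = 30*(-148) = -4440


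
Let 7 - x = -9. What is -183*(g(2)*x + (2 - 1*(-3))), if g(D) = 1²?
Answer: -3843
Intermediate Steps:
x = 16 (x = 7 - 1*(-9) = 7 + 9 = 16)
g(D) = 1
-183*(g(2)*x + (2 - 1*(-3))) = -183*(1*16 + (2 - 1*(-3))) = -183*(16 + (2 + 3)) = -183*(16 + 5) = -183*21 = -3843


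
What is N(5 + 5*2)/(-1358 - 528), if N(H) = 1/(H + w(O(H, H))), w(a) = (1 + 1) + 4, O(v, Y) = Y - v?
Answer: -1/39606 ≈ -2.5249e-5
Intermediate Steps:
w(a) = 6 (w(a) = 2 + 4 = 6)
N(H) = 1/(6 + H) (N(H) = 1/(H + 6) = 1/(6 + H))
N(5 + 5*2)/(-1358 - 528) = 1/((-1358 - 528)*(6 + (5 + 5*2))) = 1/((-1886)*(6 + (5 + 10))) = -1/(1886*(6 + 15)) = -1/1886/21 = -1/1886*1/21 = -1/39606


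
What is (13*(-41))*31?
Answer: -16523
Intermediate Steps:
(13*(-41))*31 = -533*31 = -16523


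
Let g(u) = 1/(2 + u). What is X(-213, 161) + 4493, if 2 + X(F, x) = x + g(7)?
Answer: 41869/9 ≈ 4652.1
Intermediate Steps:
X(F, x) = -17/9 + x (X(F, x) = -2 + (x + 1/(2 + 7)) = -2 + (x + 1/9) = -2 + (x + ⅑) = -2 + (⅑ + x) = -17/9 + x)
X(-213, 161) + 4493 = (-17/9 + 161) + 4493 = 1432/9 + 4493 = 41869/9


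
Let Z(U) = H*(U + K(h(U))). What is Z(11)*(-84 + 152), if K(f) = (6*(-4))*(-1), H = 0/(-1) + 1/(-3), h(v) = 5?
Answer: -2380/3 ≈ -793.33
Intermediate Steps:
H = -1/3 (H = 0*(-1) + 1*(-1/3) = 0 - 1/3 = -1/3 ≈ -0.33333)
K(f) = 24 (K(f) = -24*(-1) = 24)
Z(U) = -8 - U/3 (Z(U) = -(U + 24)/3 = -(24 + U)/3 = -8 - U/3)
Z(11)*(-84 + 152) = (-8 - 1/3*11)*(-84 + 152) = (-8 - 11/3)*68 = -35/3*68 = -2380/3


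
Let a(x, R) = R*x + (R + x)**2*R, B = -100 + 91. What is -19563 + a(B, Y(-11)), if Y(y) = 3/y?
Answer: -26066298/1331 ≈ -19584.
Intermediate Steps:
B = -9
a(x, R) = R*x + R*(R + x)**2
-19563 + a(B, Y(-11)) = -19563 + (3/(-11))*(-9 + (3/(-11) - 9)**2) = -19563 + (3*(-1/11))*(-9 + (3*(-1/11) - 9)**2) = -19563 - 3*(-9 + (-3/11 - 9)**2)/11 = -19563 - 3*(-9 + (-102/11)**2)/11 = -19563 - 3*(-9 + 10404/121)/11 = -19563 - 3/11*9315/121 = -19563 - 27945/1331 = -26066298/1331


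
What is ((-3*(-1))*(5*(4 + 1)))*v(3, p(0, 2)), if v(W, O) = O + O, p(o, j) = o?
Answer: 0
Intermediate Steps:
v(W, O) = 2*O
((-3*(-1))*(5*(4 + 1)))*v(3, p(0, 2)) = ((-3*(-1))*(5*(4 + 1)))*(2*0) = (3*(5*5))*0 = (3*25)*0 = 75*0 = 0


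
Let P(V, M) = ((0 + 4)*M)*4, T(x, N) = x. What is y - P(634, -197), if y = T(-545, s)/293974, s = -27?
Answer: 926605503/293974 ≈ 3152.0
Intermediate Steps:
P(V, M) = 16*M (P(V, M) = (4*M)*4 = 16*M)
y = -545/293974 ≈ -0.0018539
y - P(634, -197) = -545/293974 - 16*(-197) = -545/293974 - 1*(-3152) = -545/293974 + 3152 = 926605503/293974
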